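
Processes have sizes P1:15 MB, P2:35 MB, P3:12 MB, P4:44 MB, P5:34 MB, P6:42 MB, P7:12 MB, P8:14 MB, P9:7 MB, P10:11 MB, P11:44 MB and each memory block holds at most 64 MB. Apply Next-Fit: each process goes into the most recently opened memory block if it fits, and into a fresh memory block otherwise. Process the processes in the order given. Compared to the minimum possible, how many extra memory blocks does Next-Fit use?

Next-Fit: [15,35,12] [44] [34] [42,12] [14,7,11] [44] → 6 memory blocks.
Total size 270 MB; any packing needs at least ⌈270/64⌉ = 5 memory blocks.
An optimal packing achieves that bound: [44,15] [44,14] [42,12,7] [35,12,11] [34] → 5 memory blocks.
Excess: 6 − 5 = 1.

1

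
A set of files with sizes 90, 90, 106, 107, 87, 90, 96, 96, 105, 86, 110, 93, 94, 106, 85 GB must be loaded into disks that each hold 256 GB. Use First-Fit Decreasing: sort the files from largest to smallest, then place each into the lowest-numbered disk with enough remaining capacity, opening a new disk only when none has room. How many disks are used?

Sorted descending: 110, 107, 106, 106, 105, 96, 96, 94, 93, 90, 90, 90, 87, 86, 85.
Put 110 GB in disk 1; 146 GB remain.
Put 107 GB in disk 1; 39 GB remain.
Put 106 GB in disk 2; 150 GB remain.
Put 106 GB in disk 2; 44 GB remain.
Put 105 GB in disk 3; 151 GB remain.
Put 96 GB in disk 3; 55 GB remain.
Put 96 GB in disk 4; 160 GB remain.
Put 94 GB in disk 4; 66 GB remain.
Put 93 GB in disk 5; 163 GB remain.
Put 90 GB in disk 5; 73 GB remain.
Put 90 GB in disk 6; 166 GB remain.
Put 90 GB in disk 6; 76 GB remain.
Put 87 GB in disk 7; 169 GB remain.
Put 86 GB in disk 7; 83 GB remain.
Put 85 GB in disk 8; 171 GB remain.

8 disks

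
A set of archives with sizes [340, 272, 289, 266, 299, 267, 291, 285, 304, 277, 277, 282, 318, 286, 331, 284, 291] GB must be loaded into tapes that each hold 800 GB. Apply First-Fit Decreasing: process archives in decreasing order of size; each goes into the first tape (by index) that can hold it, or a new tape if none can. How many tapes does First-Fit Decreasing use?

Sorted descending: 340, 331, 318, 304, 299, 291, 291, 289, 286, 285, 284, 282, 277, 277, 272, 267, 266.
340 GB → tape 1 (remaining 460 GB)
331 GB → tape 1 (remaining 129 GB)
318 GB → tape 2 (remaining 482 GB)
304 GB → tape 2 (remaining 178 GB)
299 GB → tape 3 (remaining 501 GB)
291 GB → tape 3 (remaining 210 GB)
291 GB → tape 4 (remaining 509 GB)
289 GB → tape 4 (remaining 220 GB)
286 GB → tape 5 (remaining 514 GB)
285 GB → tape 5 (remaining 229 GB)
284 GB → tape 6 (remaining 516 GB)
282 GB → tape 6 (remaining 234 GB)
277 GB → tape 7 (remaining 523 GB)
277 GB → tape 7 (remaining 246 GB)
272 GB → tape 8 (remaining 528 GB)
267 GB → tape 8 (remaining 261 GB)
266 GB → tape 9 (remaining 534 GB)
Final tapes: [340,331] [318,304] [299,291] [291,289] [286,285] [284,282] [277,277] [272,267] [266].

9 tapes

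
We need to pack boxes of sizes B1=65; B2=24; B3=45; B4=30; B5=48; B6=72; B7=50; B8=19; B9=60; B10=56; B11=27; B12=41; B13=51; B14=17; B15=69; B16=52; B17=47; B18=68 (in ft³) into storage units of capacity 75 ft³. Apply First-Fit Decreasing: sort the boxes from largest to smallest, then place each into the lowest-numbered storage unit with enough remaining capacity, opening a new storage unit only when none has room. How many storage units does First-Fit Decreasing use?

Sorted descending: 72, 69, 68, 65, 60, 56, 52, 51, 50, 48, 47, 45, 41, 30, 27, 24, 19, 17.
Put 72 ft³ in storage unit 1; 3 ft³ remain.
Put 69 ft³ in storage unit 2; 6 ft³ remain.
Put 68 ft³ in storage unit 3; 7 ft³ remain.
Put 65 ft³ in storage unit 4; 10 ft³ remain.
Put 60 ft³ in storage unit 5; 15 ft³ remain.
Put 56 ft³ in storage unit 6; 19 ft³ remain.
Put 52 ft³ in storage unit 7; 23 ft³ remain.
Put 51 ft³ in storage unit 8; 24 ft³ remain.
Put 50 ft³ in storage unit 9; 25 ft³ remain.
Put 48 ft³ in storage unit 10; 27 ft³ remain.
Put 47 ft³ in storage unit 11; 28 ft³ remain.
Put 45 ft³ in storage unit 12; 30 ft³ remain.
Put 41 ft³ in storage unit 13; 34 ft³ remain.
Put 30 ft³ in storage unit 12; 0 ft³ remain.
Put 27 ft³ in storage unit 10; 0 ft³ remain.
Put 24 ft³ in storage unit 8; 0 ft³ remain.
Put 19 ft³ in storage unit 6; 0 ft³ remain.
Put 17 ft³ in storage unit 7; 6 ft³ remain.

13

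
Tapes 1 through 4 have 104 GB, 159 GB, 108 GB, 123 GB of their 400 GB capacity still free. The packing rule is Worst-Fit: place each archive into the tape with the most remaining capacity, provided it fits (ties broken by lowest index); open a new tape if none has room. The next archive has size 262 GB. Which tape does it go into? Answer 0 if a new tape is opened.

No tape has ≥ 262 GB free, so a new tape is opened.

0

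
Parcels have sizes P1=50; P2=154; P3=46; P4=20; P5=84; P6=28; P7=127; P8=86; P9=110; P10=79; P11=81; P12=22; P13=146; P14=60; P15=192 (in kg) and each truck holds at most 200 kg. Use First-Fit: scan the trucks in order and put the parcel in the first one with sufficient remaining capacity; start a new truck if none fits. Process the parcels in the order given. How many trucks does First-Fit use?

8

P1 (50 kg) → truck 1 (remaining 150 kg)
P2 (154 kg) → truck 2 (remaining 46 kg)
P3 (46 kg) → truck 1 (remaining 104 kg)
P4 (20 kg) → truck 1 (remaining 84 kg)
P5 (84 kg) → truck 1 (remaining 0 kg)
P6 (28 kg) → truck 2 (remaining 18 kg)
P7 (127 kg) → truck 3 (remaining 73 kg)
P8 (86 kg) → truck 4 (remaining 114 kg)
P9 (110 kg) → truck 4 (remaining 4 kg)
P10 (79 kg) → truck 5 (remaining 121 kg)
P11 (81 kg) → truck 5 (remaining 40 kg)
P12 (22 kg) → truck 3 (remaining 51 kg)
P13 (146 kg) → truck 6 (remaining 54 kg)
P14 (60 kg) → truck 7 (remaining 140 kg)
P15 (192 kg) → truck 8 (remaining 8 kg)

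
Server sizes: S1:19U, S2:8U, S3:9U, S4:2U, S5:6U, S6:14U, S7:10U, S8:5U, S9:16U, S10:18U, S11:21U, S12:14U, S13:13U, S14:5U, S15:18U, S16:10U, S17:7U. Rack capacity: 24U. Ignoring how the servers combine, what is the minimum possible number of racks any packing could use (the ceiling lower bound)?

9 racks

Total size = 19 + 8 + 9 + 2 + 6 + 14 + 10 + 5 + 16 + 18 + 21 + 14 + 13 + 5 + 18 + 10 + 7 = 195U.
⌈195 / 24⌉ = 9.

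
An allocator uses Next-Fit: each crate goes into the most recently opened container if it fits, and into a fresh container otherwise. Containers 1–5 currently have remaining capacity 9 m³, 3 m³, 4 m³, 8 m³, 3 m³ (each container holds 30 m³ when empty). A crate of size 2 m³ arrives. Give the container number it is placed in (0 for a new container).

5

Next-Fit only looks at container 5, which has 3 m³ free.
2 m³ fits there.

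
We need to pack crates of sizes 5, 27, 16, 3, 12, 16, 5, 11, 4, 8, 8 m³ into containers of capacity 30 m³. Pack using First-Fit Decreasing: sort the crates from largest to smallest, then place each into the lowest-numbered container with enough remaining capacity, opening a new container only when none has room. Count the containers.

Sorted descending: 27, 16, 16, 12, 11, 8, 8, 5, 5, 4, 3.
27 m³ → container 1 (remaining 3 m³)
16 m³ → container 2 (remaining 14 m³)
16 m³ → container 3 (remaining 14 m³)
12 m³ → container 2 (remaining 2 m³)
11 m³ → container 3 (remaining 3 m³)
8 m³ → container 4 (remaining 22 m³)
8 m³ → container 4 (remaining 14 m³)
5 m³ → container 4 (remaining 9 m³)
5 m³ → container 4 (remaining 4 m³)
4 m³ → container 4 (remaining 0 m³)
3 m³ → container 1 (remaining 0 m³)

4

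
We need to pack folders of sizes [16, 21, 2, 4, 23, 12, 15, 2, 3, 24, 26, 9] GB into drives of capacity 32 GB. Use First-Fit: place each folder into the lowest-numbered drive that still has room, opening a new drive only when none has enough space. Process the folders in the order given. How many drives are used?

6 drives

drive 1: place 16 GB, 16 GB left
drive 2: place 21 GB, 11 GB left
drive 1: place 2 GB, 14 GB left
drive 1: place 4 GB, 10 GB left
drive 3: place 23 GB, 9 GB left
drive 4: place 12 GB, 20 GB left
drive 4: place 15 GB, 5 GB left
drive 1: place 2 GB, 8 GB left
drive 1: place 3 GB, 5 GB left
drive 5: place 24 GB, 8 GB left
drive 6: place 26 GB, 6 GB left
drive 2: place 9 GB, 2 GB left
Final drives: [16,2,4,2,3] [21,9] [23] [12,15] [24] [26].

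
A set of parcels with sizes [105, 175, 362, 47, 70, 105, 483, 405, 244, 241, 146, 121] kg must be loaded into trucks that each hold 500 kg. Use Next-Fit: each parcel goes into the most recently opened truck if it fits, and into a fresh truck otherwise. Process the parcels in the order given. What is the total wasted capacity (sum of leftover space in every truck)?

996

105 kg → truck 1 (remaining 395 kg)
175 kg → truck 1 (remaining 220 kg)
362 kg → truck 2 (remaining 138 kg)
47 kg → truck 2 (remaining 91 kg)
70 kg → truck 2 (remaining 21 kg)
105 kg → truck 3 (remaining 395 kg)
483 kg → truck 4 (remaining 17 kg)
405 kg → truck 5 (remaining 95 kg)
244 kg → truck 6 (remaining 256 kg)
241 kg → truck 6 (remaining 15 kg)
146 kg → truck 7 (remaining 354 kg)
121 kg → truck 7 (remaining 233 kg)
7 trucks × 500 kg = 3500 kg; used 2504 kg; unused 996 kg.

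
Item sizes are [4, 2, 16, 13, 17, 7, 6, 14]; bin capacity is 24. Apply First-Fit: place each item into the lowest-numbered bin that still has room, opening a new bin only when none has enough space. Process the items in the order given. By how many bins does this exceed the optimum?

0

First-Fit: [4,2,16] [13,7] [17,6] [14] → 4 bins.
Total size 79; any packing needs at least ⌈79/24⌉ = 4 bins.
So 4 is already optimal.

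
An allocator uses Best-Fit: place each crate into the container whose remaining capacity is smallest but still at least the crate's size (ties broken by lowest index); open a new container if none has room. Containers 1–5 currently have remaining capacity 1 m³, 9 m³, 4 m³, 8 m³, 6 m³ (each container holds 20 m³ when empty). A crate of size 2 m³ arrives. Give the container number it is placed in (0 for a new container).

3

Containers with room: container 2 (9 m³), container 3 (4 m³), container 4 (8 m³), container 5 (6 m³).
Tightest fit is container 3 with 4 m³ free.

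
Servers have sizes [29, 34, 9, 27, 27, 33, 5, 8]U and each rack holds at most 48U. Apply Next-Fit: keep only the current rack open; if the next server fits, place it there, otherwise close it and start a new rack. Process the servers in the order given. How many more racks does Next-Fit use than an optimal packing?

Next-Fit: [29] [34,9] [27] [27] [33,5,8] → 5 racks.
5 servers exceed 24U (half the capacity), and no two of those can share a rack, so at least 5 racks are needed.
So 5 is already optimal.

0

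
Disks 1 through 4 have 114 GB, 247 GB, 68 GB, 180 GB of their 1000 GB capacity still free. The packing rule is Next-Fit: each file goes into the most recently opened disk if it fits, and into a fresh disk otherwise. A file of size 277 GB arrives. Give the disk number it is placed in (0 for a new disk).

0

Next-Fit only looks at disk 4, which has 180 GB free.
277 GB does not fit, so a new disk is opened.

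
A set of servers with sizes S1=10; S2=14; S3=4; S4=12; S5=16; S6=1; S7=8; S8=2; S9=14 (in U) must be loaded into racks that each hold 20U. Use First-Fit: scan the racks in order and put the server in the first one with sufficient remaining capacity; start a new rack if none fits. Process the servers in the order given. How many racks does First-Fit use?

5

rack 1: place S1 (10U), 10U left
rack 2: place S2 (14U), 6U left
rack 1: place S3 (4U), 6U left
rack 3: place S4 (12U), 8U left
rack 4: place S5 (16U), 4U left
rack 1: place S6 (1U), 5U left
rack 3: place S7 (8U), 0U left
rack 1: place S8 (2U), 3U left
rack 5: place S9 (14U), 6U left
Final racks: [10,4,1,2] [14] [12,8] [16] [14].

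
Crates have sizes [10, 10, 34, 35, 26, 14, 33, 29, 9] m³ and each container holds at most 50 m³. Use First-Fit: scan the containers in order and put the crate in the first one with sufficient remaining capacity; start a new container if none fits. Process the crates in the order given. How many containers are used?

Put 10 m³ in container 1; 40 m³ remain.
Put 10 m³ in container 1; 30 m³ remain.
Put 34 m³ in container 2; 16 m³ remain.
Put 35 m³ in container 3; 15 m³ remain.
Put 26 m³ in container 1; 4 m³ remain.
Put 14 m³ in container 2; 2 m³ remain.
Put 33 m³ in container 4; 17 m³ remain.
Put 29 m³ in container 5; 21 m³ remain.
Put 9 m³ in container 3; 6 m³ remain.
Final containers: [10,10,26] [34,14] [35,9] [33] [29].

5 containers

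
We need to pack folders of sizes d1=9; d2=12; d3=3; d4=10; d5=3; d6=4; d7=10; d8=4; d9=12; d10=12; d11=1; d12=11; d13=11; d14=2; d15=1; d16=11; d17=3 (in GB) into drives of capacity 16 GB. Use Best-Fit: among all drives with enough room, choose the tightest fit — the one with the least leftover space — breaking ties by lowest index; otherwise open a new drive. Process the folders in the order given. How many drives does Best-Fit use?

9 drives

Put d1 (9 GB) in drive 1; 7 GB remain.
Put d2 (12 GB) in drive 2; 4 GB remain.
Put d3 (3 GB) in drive 2; 1 GB remain.
Put d4 (10 GB) in drive 3; 6 GB remain.
Put d5 (3 GB) in drive 3; 3 GB remain.
Put d6 (4 GB) in drive 1; 3 GB remain.
Put d7 (10 GB) in drive 4; 6 GB remain.
Put d8 (4 GB) in drive 4; 2 GB remain.
Put d9 (12 GB) in drive 5; 4 GB remain.
Put d10 (12 GB) in drive 6; 4 GB remain.
Put d11 (1 GB) in drive 2; 0 GB remain.
Put d12 (11 GB) in drive 7; 5 GB remain.
Put d13 (11 GB) in drive 8; 5 GB remain.
Put d14 (2 GB) in drive 4; 0 GB remain.
Put d15 (1 GB) in drive 1; 2 GB remain.
Put d16 (11 GB) in drive 9; 5 GB remain.
Put d17 (3 GB) in drive 3; 0 GB remain.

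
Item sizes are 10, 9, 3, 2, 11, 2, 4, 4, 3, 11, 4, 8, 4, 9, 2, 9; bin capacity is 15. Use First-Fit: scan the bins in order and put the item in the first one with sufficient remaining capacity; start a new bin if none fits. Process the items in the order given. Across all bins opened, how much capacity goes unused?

bin 1: place 10, 5 left
bin 2: place 9, 6 left
bin 1: place 3, 2 left
bin 1: place 2, 0 left
bin 3: place 11, 4 left
bin 2: place 2, 4 left
bin 2: place 4, 0 left
bin 3: place 4, 0 left
bin 4: place 3, 12 left
bin 4: place 11, 1 left
bin 5: place 4, 11 left
bin 5: place 8, 3 left
bin 6: place 4, 11 left
bin 6: place 9, 2 left
bin 5: place 2, 1 left
bin 7: place 9, 6 left
7 bins × 15 = 105; used 95; unused 10.

10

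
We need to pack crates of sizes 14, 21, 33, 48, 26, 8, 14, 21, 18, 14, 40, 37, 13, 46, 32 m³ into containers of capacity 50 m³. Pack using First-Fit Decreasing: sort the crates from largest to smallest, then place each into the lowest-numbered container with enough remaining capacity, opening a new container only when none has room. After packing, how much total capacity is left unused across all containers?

15

Sorted descending: 48, 46, 40, 37, 33, 32, 26, 21, 21, 18, 14, 14, 14, 13, 8.
Put 48 m³ in container 1; 2 m³ remain.
Put 46 m³ in container 2; 4 m³ remain.
Put 40 m³ in container 3; 10 m³ remain.
Put 37 m³ in container 4; 13 m³ remain.
Put 33 m³ in container 5; 17 m³ remain.
Put 32 m³ in container 6; 18 m³ remain.
Put 26 m³ in container 7; 24 m³ remain.
Put 21 m³ in container 7; 3 m³ remain.
Put 21 m³ in container 8; 29 m³ remain.
Put 18 m³ in container 6; 0 m³ remain.
Put 14 m³ in container 5; 3 m³ remain.
Put 14 m³ in container 8; 15 m³ remain.
Put 14 m³ in container 8; 1 m³ remain.
Put 13 m³ in container 4; 0 m³ remain.
Put 8 m³ in container 3; 2 m³ remain.
8 containers × 50 m³ = 400 m³; used 385 m³; unused 15 m³.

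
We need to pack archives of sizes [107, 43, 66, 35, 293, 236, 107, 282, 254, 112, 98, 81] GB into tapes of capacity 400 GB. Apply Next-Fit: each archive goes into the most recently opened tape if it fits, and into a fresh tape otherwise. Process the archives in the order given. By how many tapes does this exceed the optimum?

1

Next-Fit: [107,43,66,35] [293] [236,107] [282] [254,112] [98,81] → 6 tapes.
Total size 1714 GB; any packing needs at least ⌈1714/400⌉ = 5 tapes.
An optimal packing achieves that bound: [293,107] [282,112] [254,107,35] [236,98,66] [81,43] → 5 tapes.
Excess: 6 − 5 = 1.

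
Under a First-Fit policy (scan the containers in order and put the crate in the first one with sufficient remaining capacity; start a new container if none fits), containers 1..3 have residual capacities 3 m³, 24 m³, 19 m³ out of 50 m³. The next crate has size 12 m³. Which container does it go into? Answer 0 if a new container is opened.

Containers with room: container 2 (24 m³), container 3 (19 m³).
The first with room is container 2.

2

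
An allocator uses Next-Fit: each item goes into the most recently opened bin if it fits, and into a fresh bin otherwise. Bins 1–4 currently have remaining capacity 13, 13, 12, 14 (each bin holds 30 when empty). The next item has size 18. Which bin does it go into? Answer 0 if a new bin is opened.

0

Next-Fit only looks at bin 4, which has 14 free.
18 does not fit, so a new bin is opened.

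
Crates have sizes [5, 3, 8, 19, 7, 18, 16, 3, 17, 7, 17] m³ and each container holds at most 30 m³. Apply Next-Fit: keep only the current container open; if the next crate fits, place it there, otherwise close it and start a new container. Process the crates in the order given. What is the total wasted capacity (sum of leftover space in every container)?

container 1: place 5 m³, 25 m³ left
container 1: place 3 m³, 22 m³ left
container 1: place 8 m³, 14 m³ left
container 2: place 19 m³, 11 m³ left
container 2: place 7 m³, 4 m³ left
container 3: place 18 m³, 12 m³ left
container 4: place 16 m³, 14 m³ left
container 4: place 3 m³, 11 m³ left
container 5: place 17 m³, 13 m³ left
container 5: place 7 m³, 6 m³ left
container 6: place 17 m³, 13 m³ left
6 containers × 30 m³ = 180 m³; used 120 m³; unused 60 m³.

60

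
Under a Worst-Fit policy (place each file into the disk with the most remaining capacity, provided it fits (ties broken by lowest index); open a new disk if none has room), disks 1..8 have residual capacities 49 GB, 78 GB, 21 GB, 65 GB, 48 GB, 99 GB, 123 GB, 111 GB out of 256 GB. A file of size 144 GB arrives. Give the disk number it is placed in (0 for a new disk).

No disk has ≥ 144 GB free, so a new disk is opened.

0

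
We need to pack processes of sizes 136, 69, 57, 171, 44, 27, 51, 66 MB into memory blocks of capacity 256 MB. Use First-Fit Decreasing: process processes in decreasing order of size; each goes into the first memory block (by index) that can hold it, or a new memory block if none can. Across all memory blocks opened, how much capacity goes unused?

147

Sorted descending: 171, 136, 69, 66, 57, 51, 44, 27.
memory block 1: place 171 MB, 85 MB left
memory block 2: place 136 MB, 120 MB left
memory block 1: place 69 MB, 16 MB left
memory block 2: place 66 MB, 54 MB left
memory block 3: place 57 MB, 199 MB left
memory block 2: place 51 MB, 3 MB left
memory block 3: place 44 MB, 155 MB left
memory block 3: place 27 MB, 128 MB left
3 memory blocks × 256 MB = 768 MB; used 621 MB; unused 147 MB.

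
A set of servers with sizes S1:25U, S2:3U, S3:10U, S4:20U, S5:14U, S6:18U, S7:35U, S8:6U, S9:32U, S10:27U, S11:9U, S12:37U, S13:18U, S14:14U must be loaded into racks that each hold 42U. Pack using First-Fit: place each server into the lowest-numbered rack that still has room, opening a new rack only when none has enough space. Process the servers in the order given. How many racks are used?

8 racks

S1 (25U) → rack 1 (remaining 17U)
S2 (3U) → rack 1 (remaining 14U)
S3 (10U) → rack 1 (remaining 4U)
S4 (20U) → rack 2 (remaining 22U)
S5 (14U) → rack 2 (remaining 8U)
S6 (18U) → rack 3 (remaining 24U)
S7 (35U) → rack 4 (remaining 7U)
S8 (6U) → rack 2 (remaining 2U)
S9 (32U) → rack 5 (remaining 10U)
S10 (27U) → rack 6 (remaining 15U)
S11 (9U) → rack 3 (remaining 15U)
S12 (37U) → rack 7 (remaining 5U)
S13 (18U) → rack 8 (remaining 24U)
S14 (14U) → rack 3 (remaining 1U)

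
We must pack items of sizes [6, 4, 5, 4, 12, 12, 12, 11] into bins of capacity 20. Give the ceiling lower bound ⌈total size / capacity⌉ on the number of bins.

Total size = 6 + 4 + 5 + 4 + 12 + 12 + 12 + 11 = 66.
⌈66 / 20⌉ = 4.

4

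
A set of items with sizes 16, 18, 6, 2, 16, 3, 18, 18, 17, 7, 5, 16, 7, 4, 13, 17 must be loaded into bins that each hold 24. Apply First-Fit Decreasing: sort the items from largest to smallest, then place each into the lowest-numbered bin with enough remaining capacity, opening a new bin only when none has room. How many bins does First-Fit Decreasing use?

9

Sorted descending: 18, 18, 18, 17, 17, 16, 16, 16, 13, 7, 7, 6, 5, 4, 3, 2.
Put 18 in bin 1; 6 remain.
Put 18 in bin 2; 6 remain.
Put 18 in bin 3; 6 remain.
Put 17 in bin 4; 7 remain.
Put 17 in bin 5; 7 remain.
Put 16 in bin 6; 8 remain.
Put 16 in bin 7; 8 remain.
Put 16 in bin 8; 8 remain.
Put 13 in bin 9; 11 remain.
Put 7 in bin 4; 0 remain.
Put 7 in bin 5; 0 remain.
Put 6 in bin 1; 0 remain.
Put 5 in bin 2; 1 remain.
Put 4 in bin 3; 2 remain.
Put 3 in bin 6; 5 remain.
Put 2 in bin 3; 0 remain.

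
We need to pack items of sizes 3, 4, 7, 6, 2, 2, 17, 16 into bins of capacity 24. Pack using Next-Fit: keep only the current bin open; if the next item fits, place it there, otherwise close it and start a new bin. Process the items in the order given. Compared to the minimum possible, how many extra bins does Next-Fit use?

0

Next-Fit: [3,4,7,6,2,2] [17] [16] → 3 bins.
Total size 57; any packing needs at least ⌈57/24⌉ = 3 bins.
So 3 is already optimal.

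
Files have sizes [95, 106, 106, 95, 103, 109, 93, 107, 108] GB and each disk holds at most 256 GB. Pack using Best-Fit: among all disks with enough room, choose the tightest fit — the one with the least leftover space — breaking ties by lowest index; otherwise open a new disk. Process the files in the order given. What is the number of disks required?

Put 95 GB in disk 1; 161 GB remain.
Put 106 GB in disk 1; 55 GB remain.
Put 106 GB in disk 2; 150 GB remain.
Put 95 GB in disk 2; 55 GB remain.
Put 103 GB in disk 3; 153 GB remain.
Put 109 GB in disk 3; 44 GB remain.
Put 93 GB in disk 4; 163 GB remain.
Put 107 GB in disk 4; 56 GB remain.
Put 108 GB in disk 5; 148 GB remain.
Final disks: [95,106] [106,95] [103,109] [93,107] [108].

5 disks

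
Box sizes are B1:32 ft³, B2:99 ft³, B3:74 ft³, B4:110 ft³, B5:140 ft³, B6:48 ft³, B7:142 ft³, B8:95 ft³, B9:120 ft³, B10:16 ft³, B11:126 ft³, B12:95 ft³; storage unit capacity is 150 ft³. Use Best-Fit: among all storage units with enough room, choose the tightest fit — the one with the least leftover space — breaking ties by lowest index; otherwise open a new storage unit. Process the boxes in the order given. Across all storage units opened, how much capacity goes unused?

253

B1 (32 ft³) → storage unit 1 (remaining 118 ft³)
B2 (99 ft³) → storage unit 1 (remaining 19 ft³)
B3 (74 ft³) → storage unit 2 (remaining 76 ft³)
B4 (110 ft³) → storage unit 3 (remaining 40 ft³)
B5 (140 ft³) → storage unit 4 (remaining 10 ft³)
B6 (48 ft³) → storage unit 2 (remaining 28 ft³)
B7 (142 ft³) → storage unit 5 (remaining 8 ft³)
B8 (95 ft³) → storage unit 6 (remaining 55 ft³)
B9 (120 ft³) → storage unit 7 (remaining 30 ft³)
B10 (16 ft³) → storage unit 1 (remaining 3 ft³)
B11 (126 ft³) → storage unit 8 (remaining 24 ft³)
B12 (95 ft³) → storage unit 9 (remaining 55 ft³)
9 storage units × 150 ft³ = 1350 ft³; used 1097 ft³; unused 253 ft³.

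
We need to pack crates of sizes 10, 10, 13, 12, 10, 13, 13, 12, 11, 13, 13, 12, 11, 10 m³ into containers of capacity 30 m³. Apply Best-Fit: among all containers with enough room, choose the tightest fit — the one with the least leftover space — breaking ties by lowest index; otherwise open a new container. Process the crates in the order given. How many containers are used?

7

10 m³ → container 1 (remaining 20 m³)
10 m³ → container 1 (remaining 10 m³)
13 m³ → container 2 (remaining 17 m³)
12 m³ → container 2 (remaining 5 m³)
10 m³ → container 1 (remaining 0 m³)
13 m³ → container 3 (remaining 17 m³)
13 m³ → container 3 (remaining 4 m³)
12 m³ → container 4 (remaining 18 m³)
11 m³ → container 4 (remaining 7 m³)
13 m³ → container 5 (remaining 17 m³)
13 m³ → container 5 (remaining 4 m³)
12 m³ → container 6 (remaining 18 m³)
11 m³ → container 6 (remaining 7 m³)
10 m³ → container 7 (remaining 20 m³)
Final containers: [10,10,10] [13,12] [13,13] [12,11] [13,13] [12,11] [10].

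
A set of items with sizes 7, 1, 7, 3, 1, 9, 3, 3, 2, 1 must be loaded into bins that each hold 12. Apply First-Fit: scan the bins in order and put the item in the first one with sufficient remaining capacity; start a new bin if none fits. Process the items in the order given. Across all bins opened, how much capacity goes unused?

7 → bin 1 (remaining 5)
1 → bin 1 (remaining 4)
7 → bin 2 (remaining 5)
3 → bin 1 (remaining 1)
1 → bin 1 (remaining 0)
9 → bin 3 (remaining 3)
3 → bin 2 (remaining 2)
3 → bin 3 (remaining 0)
2 → bin 2 (remaining 0)
1 → bin 4 (remaining 11)
4 bins × 12 = 48; used 37; unused 11.

11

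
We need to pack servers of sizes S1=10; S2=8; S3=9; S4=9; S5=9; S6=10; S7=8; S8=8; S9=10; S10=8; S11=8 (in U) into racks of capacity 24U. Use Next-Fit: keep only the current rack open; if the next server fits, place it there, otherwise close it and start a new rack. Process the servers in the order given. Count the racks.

S1 (10U) → rack 1 (remaining 14U)
S2 (8U) → rack 1 (remaining 6U)
S3 (9U) → rack 2 (remaining 15U)
S4 (9U) → rack 2 (remaining 6U)
S5 (9U) → rack 3 (remaining 15U)
S6 (10U) → rack 3 (remaining 5U)
S7 (8U) → rack 4 (remaining 16U)
S8 (8U) → rack 4 (remaining 8U)
S9 (10U) → rack 5 (remaining 14U)
S10 (8U) → rack 5 (remaining 6U)
S11 (8U) → rack 6 (remaining 16U)
Final racks: [10,8] [9,9] [9,10] [8,8] [10,8] [8].

6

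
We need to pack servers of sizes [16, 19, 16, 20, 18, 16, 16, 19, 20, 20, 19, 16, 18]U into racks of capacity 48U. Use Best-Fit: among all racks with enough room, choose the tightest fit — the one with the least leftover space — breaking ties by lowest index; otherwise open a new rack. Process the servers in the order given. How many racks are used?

16U → rack 1 (remaining 32U)
19U → rack 1 (remaining 13U)
16U → rack 2 (remaining 32U)
20U → rack 2 (remaining 12U)
18U → rack 3 (remaining 30U)
16U → rack 3 (remaining 14U)
16U → rack 4 (remaining 32U)
19U → rack 4 (remaining 13U)
20U → rack 5 (remaining 28U)
20U → rack 5 (remaining 8U)
19U → rack 6 (remaining 29U)
16U → rack 6 (remaining 13U)
18U → rack 7 (remaining 30U)

7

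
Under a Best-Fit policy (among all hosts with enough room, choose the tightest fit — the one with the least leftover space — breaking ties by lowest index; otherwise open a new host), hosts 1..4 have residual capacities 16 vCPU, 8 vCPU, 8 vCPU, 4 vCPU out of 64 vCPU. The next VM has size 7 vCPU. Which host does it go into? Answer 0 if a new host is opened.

2

Hosts with room: host 1 (16 vCPU), host 2 (8 vCPU), host 3 (8 vCPU).
Tightest fit is host 2 with 8 vCPU free.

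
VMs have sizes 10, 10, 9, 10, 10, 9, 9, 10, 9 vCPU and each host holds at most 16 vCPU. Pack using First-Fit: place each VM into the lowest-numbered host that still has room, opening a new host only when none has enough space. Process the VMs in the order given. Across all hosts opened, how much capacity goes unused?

58

Put 10 vCPU in host 1; 6 vCPU remain.
Put 10 vCPU in host 2; 6 vCPU remain.
Put 9 vCPU in host 3; 7 vCPU remain.
Put 10 vCPU in host 4; 6 vCPU remain.
Put 10 vCPU in host 5; 6 vCPU remain.
Put 9 vCPU in host 6; 7 vCPU remain.
Put 9 vCPU in host 7; 7 vCPU remain.
Put 10 vCPU in host 8; 6 vCPU remain.
Put 9 vCPU in host 9; 7 vCPU remain.
9 hosts × 16 vCPU = 144 vCPU; used 86 vCPU; unused 58 vCPU.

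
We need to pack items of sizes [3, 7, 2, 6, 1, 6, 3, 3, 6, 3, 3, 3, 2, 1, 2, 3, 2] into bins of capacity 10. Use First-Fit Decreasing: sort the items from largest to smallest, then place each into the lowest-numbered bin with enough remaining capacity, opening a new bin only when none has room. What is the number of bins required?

6

Sorted descending: 7, 6, 6, 6, 3, 3, 3, 3, 3, 3, 3, 2, 2, 2, 2, 1, 1.
Put 7 in bin 1; 3 remain.
Put 6 in bin 2; 4 remain.
Put 6 in bin 3; 4 remain.
Put 6 in bin 4; 4 remain.
Put 3 in bin 1; 0 remain.
Put 3 in bin 2; 1 remain.
Put 3 in bin 3; 1 remain.
Put 3 in bin 4; 1 remain.
Put 3 in bin 5; 7 remain.
Put 3 in bin 5; 4 remain.
Put 3 in bin 5; 1 remain.
Put 2 in bin 6; 8 remain.
Put 2 in bin 6; 6 remain.
Put 2 in bin 6; 4 remain.
Put 2 in bin 6; 2 remain.
Put 1 in bin 2; 0 remain.
Put 1 in bin 3; 0 remain.
Final bins: [7,3] [6,3,1] [6,3,1] [6,3] [3,3,3] [2,2,2,2].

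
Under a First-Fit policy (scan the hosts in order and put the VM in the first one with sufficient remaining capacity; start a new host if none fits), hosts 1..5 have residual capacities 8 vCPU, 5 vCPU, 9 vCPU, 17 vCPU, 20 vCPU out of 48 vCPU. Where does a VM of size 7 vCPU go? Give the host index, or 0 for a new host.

1

Hosts with room: host 1 (8 vCPU), host 3 (9 vCPU), host 4 (17 vCPU), host 5 (20 vCPU).
The first with room is host 1.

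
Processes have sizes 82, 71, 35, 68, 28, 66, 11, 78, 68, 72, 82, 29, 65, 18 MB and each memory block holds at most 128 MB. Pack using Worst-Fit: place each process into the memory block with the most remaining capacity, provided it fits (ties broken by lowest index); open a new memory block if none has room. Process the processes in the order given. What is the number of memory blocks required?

9

memory block 1: place 82 MB, 46 MB left
memory block 2: place 71 MB, 57 MB left
memory block 2: place 35 MB, 22 MB left
memory block 3: place 68 MB, 60 MB left
memory block 3: place 28 MB, 32 MB left
memory block 4: place 66 MB, 62 MB left
memory block 4: place 11 MB, 51 MB left
memory block 5: place 78 MB, 50 MB left
memory block 6: place 68 MB, 60 MB left
memory block 7: place 72 MB, 56 MB left
memory block 8: place 82 MB, 46 MB left
memory block 6: place 29 MB, 31 MB left
memory block 9: place 65 MB, 63 MB left
memory block 9: place 18 MB, 45 MB left
Final memory blocks: [82] [71,35] [68,28] [66,11] [78] [68,29] [72] [82] [65,18].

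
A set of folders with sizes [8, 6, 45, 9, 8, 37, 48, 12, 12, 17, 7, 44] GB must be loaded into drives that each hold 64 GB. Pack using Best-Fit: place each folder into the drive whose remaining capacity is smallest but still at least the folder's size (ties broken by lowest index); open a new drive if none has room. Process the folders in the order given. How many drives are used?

Put 8 GB in drive 1; 56 GB remain.
Put 6 GB in drive 1; 50 GB remain.
Put 45 GB in drive 1; 5 GB remain.
Put 9 GB in drive 2; 55 GB remain.
Put 8 GB in drive 2; 47 GB remain.
Put 37 GB in drive 2; 10 GB remain.
Put 48 GB in drive 3; 16 GB remain.
Put 12 GB in drive 3; 4 GB remain.
Put 12 GB in drive 4; 52 GB remain.
Put 17 GB in drive 4; 35 GB remain.
Put 7 GB in drive 2; 3 GB remain.
Put 44 GB in drive 5; 20 GB remain.
Final drives: [8,6,45] [9,8,37,7] [48,12] [12,17] [44].

5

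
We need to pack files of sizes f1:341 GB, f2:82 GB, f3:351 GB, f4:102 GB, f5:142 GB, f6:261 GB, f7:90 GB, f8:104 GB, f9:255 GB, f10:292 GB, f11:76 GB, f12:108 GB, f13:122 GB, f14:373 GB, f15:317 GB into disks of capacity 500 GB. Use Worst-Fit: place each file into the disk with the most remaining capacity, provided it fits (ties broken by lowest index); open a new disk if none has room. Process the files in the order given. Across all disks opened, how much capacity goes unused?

disk 1: place f1 (341 GB), 159 GB left
disk 1: place f2 (82 GB), 77 GB left
disk 2: place f3 (351 GB), 149 GB left
disk 2: place f4 (102 GB), 47 GB left
disk 3: place f5 (142 GB), 358 GB left
disk 3: place f6 (261 GB), 97 GB left
disk 3: place f7 (90 GB), 7 GB left
disk 4: place f8 (104 GB), 396 GB left
disk 4: place f9 (255 GB), 141 GB left
disk 5: place f10 (292 GB), 208 GB left
disk 5: place f11 (76 GB), 132 GB left
disk 4: place f12 (108 GB), 33 GB left
disk 5: place f13 (122 GB), 10 GB left
disk 6: place f14 (373 GB), 127 GB left
disk 7: place f15 (317 GB), 183 GB left
7 disks × 500 GB = 3500 GB; used 3016 GB; unused 484 GB.

484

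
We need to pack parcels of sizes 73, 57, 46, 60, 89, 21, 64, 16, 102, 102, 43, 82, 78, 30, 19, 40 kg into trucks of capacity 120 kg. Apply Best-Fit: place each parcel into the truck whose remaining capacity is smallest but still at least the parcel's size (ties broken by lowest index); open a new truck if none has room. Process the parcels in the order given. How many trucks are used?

Put 73 kg in truck 1; 47 kg remain.
Put 57 kg in truck 2; 63 kg remain.
Put 46 kg in truck 1; 1 kg remain.
Put 60 kg in truck 2; 3 kg remain.
Put 89 kg in truck 3; 31 kg remain.
Put 21 kg in truck 3; 10 kg remain.
Put 64 kg in truck 4; 56 kg remain.
Put 16 kg in truck 4; 40 kg remain.
Put 102 kg in truck 5; 18 kg remain.
Put 102 kg in truck 6; 18 kg remain.
Put 43 kg in truck 7; 77 kg remain.
Put 82 kg in truck 8; 38 kg remain.
Put 78 kg in truck 9; 42 kg remain.
Put 30 kg in truck 8; 8 kg remain.
Put 19 kg in truck 4; 21 kg remain.
Put 40 kg in truck 9; 2 kg remain.

9 trucks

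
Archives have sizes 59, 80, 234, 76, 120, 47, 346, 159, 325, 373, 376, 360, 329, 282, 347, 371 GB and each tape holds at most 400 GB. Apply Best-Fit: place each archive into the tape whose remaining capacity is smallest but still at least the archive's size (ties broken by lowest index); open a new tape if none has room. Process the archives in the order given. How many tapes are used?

tape 1: place 59 GB, 341 GB left
tape 1: place 80 GB, 261 GB left
tape 1: place 234 GB, 27 GB left
tape 2: place 76 GB, 324 GB left
tape 2: place 120 GB, 204 GB left
tape 2: place 47 GB, 157 GB left
tape 3: place 346 GB, 54 GB left
tape 4: place 159 GB, 241 GB left
tape 5: place 325 GB, 75 GB left
tape 6: place 373 GB, 27 GB left
tape 7: place 376 GB, 24 GB left
tape 8: place 360 GB, 40 GB left
tape 9: place 329 GB, 71 GB left
tape 10: place 282 GB, 118 GB left
tape 11: place 347 GB, 53 GB left
tape 12: place 371 GB, 29 GB left

12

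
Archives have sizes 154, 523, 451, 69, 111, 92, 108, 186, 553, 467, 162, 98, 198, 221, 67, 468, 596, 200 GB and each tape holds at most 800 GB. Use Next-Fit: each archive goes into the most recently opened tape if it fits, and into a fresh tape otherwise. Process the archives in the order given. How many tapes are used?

8 tapes

tape 1: place 154 GB, 646 GB left
tape 1: place 523 GB, 123 GB left
tape 2: place 451 GB, 349 GB left
tape 2: place 69 GB, 280 GB left
tape 2: place 111 GB, 169 GB left
tape 2: place 92 GB, 77 GB left
tape 3: place 108 GB, 692 GB left
tape 3: place 186 GB, 506 GB left
tape 4: place 553 GB, 247 GB left
tape 5: place 467 GB, 333 GB left
tape 5: place 162 GB, 171 GB left
tape 5: place 98 GB, 73 GB left
tape 6: place 198 GB, 602 GB left
tape 6: place 221 GB, 381 GB left
tape 6: place 67 GB, 314 GB left
tape 7: place 468 GB, 332 GB left
tape 8: place 596 GB, 204 GB left
tape 8: place 200 GB, 4 GB left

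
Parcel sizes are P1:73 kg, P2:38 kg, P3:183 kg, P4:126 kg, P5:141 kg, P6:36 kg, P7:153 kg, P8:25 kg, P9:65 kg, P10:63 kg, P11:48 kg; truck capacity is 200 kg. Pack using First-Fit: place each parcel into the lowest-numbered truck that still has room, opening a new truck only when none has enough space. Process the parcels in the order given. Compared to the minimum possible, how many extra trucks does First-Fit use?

1

First-Fit: [73,38,36,25] [183] [126,65] [141,48] [153] [63] → 6 trucks.
Total size 951 kg; any packing needs at least ⌈951/200⌉ = 5 trucks.
An optimal packing achieves that bound: [183] [153,38] [141,48] [126,73] [65,63,36,25] → 5 trucks.
Excess: 6 − 5 = 1.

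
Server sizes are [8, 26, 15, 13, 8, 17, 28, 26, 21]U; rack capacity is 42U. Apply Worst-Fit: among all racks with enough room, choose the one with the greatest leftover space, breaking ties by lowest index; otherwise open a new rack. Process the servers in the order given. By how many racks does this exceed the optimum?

1

Worst-Fit: [8,26] [15,13,8] [17,21] [28] [26] → 5 racks.
Total size 162U; any packing needs at least ⌈162/42⌉ = 4 racks.
An optimal packing achieves that bound: [28,13] [26,15] [26,8,8] [21,17] → 4 racks.
Excess: 5 − 4 = 1.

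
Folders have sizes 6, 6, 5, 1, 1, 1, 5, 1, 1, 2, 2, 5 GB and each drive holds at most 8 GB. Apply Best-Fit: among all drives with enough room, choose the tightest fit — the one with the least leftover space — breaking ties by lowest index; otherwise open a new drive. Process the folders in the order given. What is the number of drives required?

6 GB → drive 1 (remaining 2 GB)
6 GB → drive 2 (remaining 2 GB)
5 GB → drive 3 (remaining 3 GB)
1 GB → drive 1 (remaining 1 GB)
1 GB → drive 1 (remaining 0 GB)
1 GB → drive 2 (remaining 1 GB)
5 GB → drive 4 (remaining 3 GB)
1 GB → drive 2 (remaining 0 GB)
1 GB → drive 3 (remaining 2 GB)
2 GB → drive 3 (remaining 0 GB)
2 GB → drive 4 (remaining 1 GB)
5 GB → drive 5 (remaining 3 GB)
Final drives: [6,1,1] [6,1,1] [5,1,2] [5,2] [5].

5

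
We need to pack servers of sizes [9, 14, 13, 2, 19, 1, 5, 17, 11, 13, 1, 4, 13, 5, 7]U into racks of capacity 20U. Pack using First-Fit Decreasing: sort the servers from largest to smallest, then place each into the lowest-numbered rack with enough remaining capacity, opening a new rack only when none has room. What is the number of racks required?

7 racks

Sorted descending: 19, 17, 14, 13, 13, 13, 11, 9, 7, 5, 5, 4, 2, 1, 1.
rack 1: place 19U, 1U left
rack 2: place 17U, 3U left
rack 3: place 14U, 6U left
rack 4: place 13U, 7U left
rack 5: place 13U, 7U left
rack 6: place 13U, 7U left
rack 7: place 11U, 9U left
rack 7: place 9U, 0U left
rack 4: place 7U, 0U left
rack 3: place 5U, 1U left
rack 5: place 5U, 2U left
rack 6: place 4U, 3U left
rack 2: place 2U, 1U left
rack 1: place 1U, 0U left
rack 2: place 1U, 0U left
Final racks: [19,1] [17,2,1] [14,5] [13,7] [13,5] [13,4] [11,9].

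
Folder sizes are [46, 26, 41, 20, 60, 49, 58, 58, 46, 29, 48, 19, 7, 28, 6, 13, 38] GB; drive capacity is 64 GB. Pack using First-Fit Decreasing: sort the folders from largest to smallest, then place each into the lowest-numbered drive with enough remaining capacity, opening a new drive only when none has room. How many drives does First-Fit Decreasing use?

11

Sorted descending: 60, 58, 58, 49, 48, 46, 46, 41, 38, 29, 28, 26, 20, 19, 13, 7, 6.
Put 60 GB in drive 1; 4 GB remain.
Put 58 GB in drive 2; 6 GB remain.
Put 58 GB in drive 3; 6 GB remain.
Put 49 GB in drive 4; 15 GB remain.
Put 48 GB in drive 5; 16 GB remain.
Put 46 GB in drive 6; 18 GB remain.
Put 46 GB in drive 7; 18 GB remain.
Put 41 GB in drive 8; 23 GB remain.
Put 38 GB in drive 9; 26 GB remain.
Put 29 GB in drive 10; 35 GB remain.
Put 28 GB in drive 10; 7 GB remain.
Put 26 GB in drive 9; 0 GB remain.
Put 20 GB in drive 8; 3 GB remain.
Put 19 GB in drive 11; 45 GB remain.
Put 13 GB in drive 4; 2 GB remain.
Put 7 GB in drive 5; 9 GB remain.
Put 6 GB in drive 2; 0 GB remain.
Final drives: [60] [58,6] [58] [49,13] [48,7] [46] [46] [41,20] [38,26] [29,28] [19].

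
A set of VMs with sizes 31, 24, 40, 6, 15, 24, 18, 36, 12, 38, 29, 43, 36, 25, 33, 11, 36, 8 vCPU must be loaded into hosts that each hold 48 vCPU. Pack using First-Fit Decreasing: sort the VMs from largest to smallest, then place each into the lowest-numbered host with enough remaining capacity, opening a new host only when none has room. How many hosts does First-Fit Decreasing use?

Sorted descending: 43, 40, 38, 36, 36, 36, 33, 31, 29, 25, 24, 24, 18, 15, 12, 11, 8, 6.
Put 43 vCPU in host 1; 5 vCPU remain.
Put 40 vCPU in host 2; 8 vCPU remain.
Put 38 vCPU in host 3; 10 vCPU remain.
Put 36 vCPU in host 4; 12 vCPU remain.
Put 36 vCPU in host 5; 12 vCPU remain.
Put 36 vCPU in host 6; 12 vCPU remain.
Put 33 vCPU in host 7; 15 vCPU remain.
Put 31 vCPU in host 8; 17 vCPU remain.
Put 29 vCPU in host 9; 19 vCPU remain.
Put 25 vCPU in host 10; 23 vCPU remain.
Put 24 vCPU in host 11; 24 vCPU remain.
Put 24 vCPU in host 11; 0 vCPU remain.
Put 18 vCPU in host 9; 1 vCPU remain.
Put 15 vCPU in host 7; 0 vCPU remain.
Put 12 vCPU in host 4; 0 vCPU remain.
Put 11 vCPU in host 5; 1 vCPU remain.
Put 8 vCPU in host 2; 0 vCPU remain.
Put 6 vCPU in host 3; 4 vCPU remain.
Final hosts: [43] [40,8] [38,6] [36,12] [36,11] [36] [33,15] [31] [29,18] [25] [24,24].

11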